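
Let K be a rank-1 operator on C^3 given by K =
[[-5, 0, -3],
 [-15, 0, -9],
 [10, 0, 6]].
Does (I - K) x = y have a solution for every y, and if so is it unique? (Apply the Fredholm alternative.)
(I - K) is singular (det(I - K) = 0, i.e. 1 ∈ sigma(K)). (I - K) x = y is solvable iff y ⊥ ker((I - K)^*) = span{(-5, 0, -3)}, i.e. iff -5y_1 - 3y_3 = 0. When solvable, the solutions are x = y + c·(1, 3, -2), c arbitrary (ker(I - K) = span{(1, 3, -2)}, dimension 1).

K has rank 1, so it is an outer product K = u v^T: every row of K is a multiple of one row vector. Reading off the entries, u = (1, 3, -2) and v = (-5, 0, -3) (row i of K equals u_i·v^T). A rank-one matrix u v^T satisfies K u = u (v·u) and kills the (2)-dimensional subspace v^⊥, so its characteristic polynomial is lambda^2 (lambda - v·u) with v·u = tr K = 1. Hence the eigenvalues of I - K are 1 (multiplicity 2) and 1 - (1) = 0, so det(I - K) = 0. (Direct check: I - K =
[[6, 0, 3],
 [15, 1, 9],
 [-10, 0, -5]]
has determinant 0.) So 1 is an eigenvalue of K and (I - K) is not invertible. The finite-dimensional Fredholm alternative says: either (I - K) is invertible, or ker(I - K) ≠ {0} and then range(I - K) = ker((I - K)^*)^⊥, with dim ker(I - K) = dim ker((I - K)^*). We are in the second case, so we need both kernels. Kernel of I - K: (I - K) u = u - u (v·u) = u - u = 0, so ker(I - K) = span{u} = span{(1, 3, -2)} (it is exactly 1-dimensional because rank(I - K) = 2). Kernel of the adjoint: K is real, so (I - K)^* = I - K^T = I - v u^T, and (I - v u^T) v = v - v (u·v) = 0; hence ker((I - K)^*) = span{v} = span{(-5, 0, -3)}. Therefore (I - K) x = y is solvable iff <y, v> = 0, i.e. iff -5y_1 - 3y_3 = 0. When this holds, K y = u (v·y) = 0, so (I - K) y = y and x = y is a particular solution; the full solution set is the line x = y + c·u = y + c·(1, 3, -2), c ∈ C.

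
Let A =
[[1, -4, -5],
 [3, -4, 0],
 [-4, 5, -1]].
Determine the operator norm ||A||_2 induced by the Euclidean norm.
||A||_2 ≈ 9.1485 (= sqrt(largest eigenvalue of A^T A))

||A||_2 = sigma_max(A) = sqrt(lambda_max(A^T A)). Form the symmetric matrix M = A^T A =
[[26, -36, -1],
 [-36, 57, 15],
 [-1, 15, 26]].
Its characteristic polynomial (trace, sum of principal 2x2 minors, determinant of M give the coefficients) is
  p(λ) = det(λ I - M) = λ^3 - 109λ^2 + 2118λ - 9.
No integer candidate from the rational root theorem (±divisors of 9) is a root, so the roots are irrational. The cubic discriminant is Δ = 15283291329 > 0, so there are three distinct real roots. p(0) = -9 and p(1) = 2001 have opposite signs, so a root lies in (0, 1); Newton's method refines it to λ ≈ 0.0043. p(25) = 441 and p(26) = -1049 have opposite signs, so a root lies in (25, 26); Newton's method refines it to λ ≈ 25.3006. p(83) = -3329 and p(84) = 1503 have opposite signs, so a root lies in (83, 84); Newton's method refines it to λ ≈ 83.6952. Check (Vieta): the three roots sum to 109, matching tr M = 109.
So the eigenvalues of A^T A are ≈ 0.0043, 25.3006, 83.6952 (all ≥ 0, as they must be for A^T A). The largest is λ_max ≈ 83.6952, hence ||A||_2 = sqrt(λ_max) ≈ 9.1485.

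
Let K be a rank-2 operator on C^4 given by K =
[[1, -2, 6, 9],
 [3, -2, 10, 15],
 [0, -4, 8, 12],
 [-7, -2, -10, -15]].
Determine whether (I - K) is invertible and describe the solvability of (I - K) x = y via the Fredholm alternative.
(I - K) is invertible (det(I - K) = 153 ≠ 0), so for every y in C^4 the equation (I - K) x = y has a unique solution.

K has rank 2 and factors as K = U V^T = u1 v1^T + u2 v2^T with u1 = (1, 2, 1, -3), v1 = (3, 2, 2, 3), u2 = (-2, -3, -3, 2), v2 = (1, 2, -2, -3) (multiplying out reproduces the displayed K). The nonzero eigenvalues of U V^T coincide with those of the 2 x 2 matrix G = V^T U = [[v1·u1, v1·u2], [v2·u1, v2·u2]] = [[0, -12], [12, -8]], and by the Sylvester determinant identity det(I_4 - U V^T) = det(I_2 - V^T U) = det([[1, 12], [-12, 9]]) = (1)(9) - (12)(-12) = 153. (Direct check: I - K =
[[0, 2, -6, -9],
 [-3, 3, -10, -15],
 [0, 4, -7, -12],
 [7, 2, 10, 16]]
has determinant 153.) The finite-dimensional Fredholm alternative says: either (I - K) is invertible, or ker(I - K) ≠ {0} and then range(I - K) = ker((I - K)^*)^⊥, with dim ker(I - K) = dim ker((I - K)^*). Since det(I - K) ≠ 0, 1 is not an eigenvalue of K and ker(I - K) = {0}, so we are in the first case: for every y there is a unique x = (I - K)^(-1) y. (Explicitly, by the Woodbury identity, (I - U V^T)^(-1) = I + U (I_2 - G)^(-1) V^T.)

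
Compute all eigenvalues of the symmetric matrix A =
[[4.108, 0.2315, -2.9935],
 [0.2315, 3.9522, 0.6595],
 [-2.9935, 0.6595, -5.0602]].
sigma(A) ≈ {-6, 4, 5}

A is real symmetric, so its spectrum consists of real eigenvalues. Expanding the characteristic polynomial of the displayed matrix gives
  det(λ I - A) = p(λ) = λ^3 + (-3)λ^2 + (-34)λ + (120.001).
Solving p(λ) = 0 yields eigenvalues ≈ -6, 4, 5. (A is shown rounded to 4 decimals, so these recover the underlying integer eigenvalues to within that precision.)
Verification: the trace of A = 3 equals the sum of eigenvalues 3, and det(A) ≈ -120.0010 matches the eigenvalue product -120.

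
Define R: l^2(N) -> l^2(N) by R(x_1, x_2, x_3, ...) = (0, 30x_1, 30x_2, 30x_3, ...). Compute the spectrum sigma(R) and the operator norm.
sigma(R) = closed disk {z in C : |z| ≤ 30}; ||R|| = 30

Note R = 30·U where U is the unit right shift (U x)_k = x_{k-1} (with x_0 := 0); so ||R|| = 30||U|| and sigma(R) = 30·sigma(U). ||R x||^2 = sum_{k≥1} |30x_k|^2 = 900||x||^2, so ||R|| = 30 and sigma(R) ⊂ {|z| ≤ 30}. For any |lambda| < 30, the equation (R - lambda I) x = 0 forces x_1 = 0, then 30x_k = lambda x_{k+1} ⇒ x = 0, so R has no eigenvalues. But (R - lambda I) is not surjective for |lambda| < 30: solving (R - lambda I) x = e_1 would require x_n proportional to (lambda/30)^(-n), which is not in l^2. So every |lambda| < 30 lies in the residual spectrum. The boundary |lambda| = 30 is in the approximate point spectrum (the spectrum is closed). Hence sigma(R) is the closed disk of radius 30.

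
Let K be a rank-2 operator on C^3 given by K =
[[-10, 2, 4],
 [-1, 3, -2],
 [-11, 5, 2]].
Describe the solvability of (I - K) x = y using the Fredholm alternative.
(I - K) is invertible (det(I - K) = 18 ≠ 0), so for every y in C^3 the equation (I - K) x = y has a unique solution.

K has rank 2 and factors as K = U V^T = u1 v1^T + u2 v2^T with u1 = (2, -1, 1), v1 = (-2, -1, 2), u2 = (-2, -1, -3), v2 = (3, -2, 0) (multiplying out reproduces the displayed K). The nonzero eigenvalues of U V^T coincide with those of the 2 x 2 matrix G = V^T U = [[v1·u1, v1·u2], [v2·u1, v2·u2]] = [[-1, -1], [8, -4]], and by the Sylvester determinant identity det(I_3 - U V^T) = det(I_2 - V^T U) = det([[2, 1], [-8, 5]]) = (2)(5) - (1)(-8) = 18. (Direct check: I - K =
[[11, -2, -4],
 [1, -2, 2],
 [11, -5, -1]]
has determinant 18.) The finite-dimensional Fredholm alternative says: either (I - K) is invertible, or ker(I - K) ≠ {0} and then range(I - K) = ker((I - K)^*)^⊥, with dim ker(I - K) = dim ker((I - K)^*). Since det(I - K) ≠ 0, 1 is not an eigenvalue of K and ker(I - K) = {0}, so we are in the first case: for every y there is a unique x = (I - K)^(-1) y. (Explicitly, by the Woodbury identity, (I - U V^T)^(-1) = I + U (I_2 - G)^(-1) V^T.)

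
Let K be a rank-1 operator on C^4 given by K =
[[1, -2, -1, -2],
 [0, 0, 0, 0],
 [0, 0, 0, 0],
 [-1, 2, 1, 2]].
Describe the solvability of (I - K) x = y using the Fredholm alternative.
(I - K) is invertible (det(I - K) = -2 ≠ 0), so for every y in C^4 the equation (I - K) x = y has a unique solution.

K has rank 1, so it is an outer product K = u v^T: every row of K is a multiple of one row vector. Reading off the entries, u = (-1, 0, 0, 1) and v = (-1, 2, 1, 2) (row i of K equals u_i·v^T). A rank-one matrix u v^T satisfies K u = u (v·u) and kills the (3)-dimensional subspace v^⊥, so its characteristic polynomial is lambda^3 (lambda - v·u) with v·u = tr K = 3. Hence the eigenvalues of I - K are 1 (multiplicity 3) and 1 - (3) = -2, so det(I - K) = -2. (Direct check: I - K =
[[0, 2, 1, 2],
 [0, 1, 0, 0],
 [0, 0, 1, 0],
 [1, -2, -1, -1]]
has determinant -2.) The finite-dimensional Fredholm alternative says: either (I - K) is invertible, or ker(I - K) ≠ {0} and then range(I - K) = ker((I - K)^*)^⊥, with dim ker(I - K) = dim ker((I - K)^*). Since det(I - K) ≠ 0, 1 is not an eigenvalue of K and ker(I - K) = {0}, so we are in the first case: for every y there is a unique x = (I - K)^(-1) y. Explicitly, by the Sherman–Morrison formula, (I - u v^T)^(-1) = I + u v^T/(1 - v·u), i.e. (I - K)^(-1) = I + K/(-2).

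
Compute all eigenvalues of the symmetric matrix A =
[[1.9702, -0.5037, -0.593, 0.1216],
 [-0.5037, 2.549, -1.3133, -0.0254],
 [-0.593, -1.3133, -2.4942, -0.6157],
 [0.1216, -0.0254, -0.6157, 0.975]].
sigma(A) ≈ {-3, 1, 2, 3}

A is real symmetric, so its spectrum consists of real eigenvalues. Expanding the characteristic polynomial of the displayed matrix gives
  det(λ I - A) = p(λ) = λ^4 + (-3)λ^3 + (-7)λ^2 + (27)λ + (-18).
Solving p(λ) = 0 yields eigenvalues ≈ -3, 1, 2, 3. (A is shown rounded to 4 decimals, so these recover the underlying integer eigenvalues to within that precision.)
Verification: the trace of A = 3 equals the sum of eigenvalues 3, and det(A) ≈ -18.0004 matches the eigenvalue product -18.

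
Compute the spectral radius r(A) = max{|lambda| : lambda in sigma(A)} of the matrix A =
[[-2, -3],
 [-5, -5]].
r(A) = (7 + sqrt(69))/2 ≈ 7.6533

The eigenvalues of A are the roots of its characteristic polynomial. With M = A (coefficients from the trace and determinant):
  p(λ) = det(λ I - M) = λ^2 + 7λ - 5.
For λ^2 + 7λ - 5 the discriminant is 69. It is nonnegative but not a perfect square, so the roots are real and irrational: λ = (-7 ± sqrt(69))/2 ≈ 0.6533, -7.6533.
Thus the eigenvalues (to 4 decimals) are 0.6533 (modulus 0.6533); -7.6533 (modulus 7.6533). The spectral radius is the largest modulus: r(A) = (7 + sqrt(69))/2 ≈ 7.6533. (Cross-check: r(A) ≤ ||A||_2 ≈ 7.9121; equality holds whenever A is normal, though it can also hold for some non-normal A.)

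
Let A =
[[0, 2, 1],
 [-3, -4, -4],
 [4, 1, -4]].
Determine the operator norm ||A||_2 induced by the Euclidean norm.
||A||_2 ≈ 6.683 (= sqrt(largest eigenvalue of A^T A))

||A||_2 = sigma_max(A) = sqrt(lambda_max(A^T A)). Form the symmetric matrix M = A^T A =
[[25, 16, -4],
 [16, 21, 14],
 [-4, 14, 33]].
Its characteristic polynomial (trace, sum of principal 2x2 minors, determinant of M give the coefficients) is
  p(λ) = det(λ I - M) = λ^3 - 79λ^2 + 1575λ - 1849.
No integer candidate from the rational root theorem (±divisors of 1849) is a root, so the roots are irrational. The cubic discriminant is Δ = 255931904 > 0, so there are three distinct real roots. p(1) = -352 and p(2) = 993 have opposite signs, so a root lies in (1, 2); Newton's method refines it to λ ≈ 1.2513. p(33) = 32 and p(34) = -319 have opposite signs, so a root lies in (33, 34); Newton's method refines it to λ ≈ 33.0864. p(44) = -309 and p(45) = 176 have opposite signs, so a root lies in (44, 45); Newton's method refines it to λ ≈ 44.6623. Check (Vieta): the three roots sum to 79, matching tr M = 79.
So the eigenvalues of A^T A are ≈ 1.2513, 33.0864, 44.6623 (all ≥ 0, as they must be for A^T A). The largest is λ_max ≈ 44.6623, hence ||A||_2 = sqrt(λ_max) ≈ 6.683.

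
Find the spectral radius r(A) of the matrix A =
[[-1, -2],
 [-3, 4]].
r(A) = 5

The eigenvalues of A are the roots of its characteristic polynomial. With M = A (coefficients from the trace and determinant):
  p(λ) = det(λ I - M) = λ^2 - 3λ - 10.
For λ^2 - 3λ - 10 the discriminant is 49. It is a perfect square (7^2), so the roots are rational: λ = (3 ± 7)/2 = 5, -2.
Thus the eigenvalues (to 4 decimals) are 5 (modulus 5); -2 (modulus 2). The spectral radius is the largest modulus: r(A) = 5. (Cross-check: r(A) ≤ ||A||_2 ≈ 5.1167; equality holds whenever A is normal, though it can also hold for some non-normal A.)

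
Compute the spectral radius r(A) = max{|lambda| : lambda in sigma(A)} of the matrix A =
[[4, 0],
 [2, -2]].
r(A) = 4

The eigenvalues of A are the roots of its characteristic polynomial. With M = A (coefficients from the trace and determinant):
  p(λ) = det(λ I - M) = λ^2 - 2λ - 8.
For λ^2 - 2λ - 8 the discriminant is 36. It is a perfect square (6^2), so the roots are rational: λ = (2 ± 6)/2 = 4, -2.
Thus the eigenvalues (to 4 decimals) are 4 (modulus 4); -2 (modulus 2). The spectral radius is the largest modulus: r(A) = 4. (Cross-check: r(A) ≤ ||A||_2 ≈ 4.5765; equality holds whenever A is normal, though it can also hold for some non-normal A.)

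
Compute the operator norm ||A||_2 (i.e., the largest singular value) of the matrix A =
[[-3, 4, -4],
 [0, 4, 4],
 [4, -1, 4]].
||A||_2 ≈ 8.4215 (= sqrt(largest eigenvalue of A^T A))

||A||_2 = sigma_max(A) = sqrt(lambda_max(A^T A)). Form the symmetric matrix M = A^T A =
[[25, -16, 28],
 [-16, 33, -4],
 [28, -4, 48]].
Its characteristic polynomial (trace, sum of principal 2x2 minors, determinant of M give the coefficients) is
  p(λ) = det(λ I - M) = λ^3 - 106λ^2 + 2553λ - 4624.
No integer candidate from the rational root theorem (±divisors of 4624) is a root, so the roots are irrational. The cubic discriminant is Δ = 6591984704 > 0, so there are three distinct real roots. p(1) = -2176 and p(2) = 66 have opposite signs, so a root lies in (1, 2); Newton's method refines it to λ ≈ 1.9692. p(33) = 128 and p(34) = -1054 have opposite signs, so a root lies in (33, 34); Newton's method refines it to λ ≈ 33.1088. p(70) = -2314 and p(71) = 204 have opposite signs, so a root lies in (70, 71); Newton's method refines it to λ ≈ 70.922. Check (Vieta): the three roots sum to 106, matching tr M = 106.
So the eigenvalues of A^T A are ≈ 1.9692, 33.1088, 70.922 (all ≥ 0, as they must be for A^T A). The largest is λ_max ≈ 70.922, hence ||A||_2 = sqrt(λ_max) ≈ 8.4215.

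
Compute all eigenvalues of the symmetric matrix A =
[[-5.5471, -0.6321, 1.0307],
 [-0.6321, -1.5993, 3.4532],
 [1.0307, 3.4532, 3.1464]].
sigma(A) ≈ {-6, -3, 5}

A is real symmetric, so its spectrum consists of real eigenvalues. Expanding the characteristic polynomial of the displayed matrix gives
  det(λ I - A) = p(λ) = λ^3 + (4)λ^2 + (-27)λ + (-90.0024).
Solving p(λ) = 0 yields eigenvalues ≈ -6, -3, 5. (A is shown rounded to 4 decimals, so these recover the underlying integer eigenvalues to within that precision.)
Verification: the trace of A = -4 equals the sum of eigenvalues -4, and det(A) ≈ 90.0024 matches the eigenvalue product 90.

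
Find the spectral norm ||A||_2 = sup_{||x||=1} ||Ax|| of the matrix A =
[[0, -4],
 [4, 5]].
||A||_2 = sqrt((57 + sqrt(2225))/2) ≈ 7.217 (= sqrt(largest eigenvalue of A^T A))

||A||_2 = sigma_max(A) = sqrt(lambda_max(A^T A)). Form the symmetric matrix M = A^T A =
[[16, 20],
 [20, 41]].
Its characteristic polynomial (trace, determinant of M give the coefficients) is
  p(λ) = det(λ I - M) = λ^2 - 57λ + 256.
For λ^2 - 57λ + 256 the discriminant is 2225. It is nonnegative but not a perfect square, so the roots are real and irrational: λ = (57 ± sqrt(2225))/2 ≈ 52.085, 4.915.
So the eigenvalues of A^T A are ≈ 4.915, 52.085 (all ≥ 0, as they must be for A^T A). The largest is λ_max = (57 + sqrt(2225))/2 ≈ 52.085, hence ||A||_2 = sqrt(λ_max) = sqrt((57 + sqrt(2225))/2) ≈ 7.217.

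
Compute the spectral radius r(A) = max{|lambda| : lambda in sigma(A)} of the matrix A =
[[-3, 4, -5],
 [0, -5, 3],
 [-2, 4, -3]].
r(A) ≈ 8.8664

The eigenvalues of A are the roots of its characteristic polynomial. With M = A (coefficients from the trace, the sum of principal 2x2 minors, and det A):
  p(λ) = det(λ I - M) = λ^3 + 11λ^2 + 17λ - 17.
No integer candidate from the rational root theorem (±divisors of 17) is a root, so the roots are irrational. The cubic discriminant is Δ = 40800 > 0, so there are three distinct real roots. p(-9) = -8 and p(-8) = 39 have opposite signs, so a root lies in (-9, -8); Newton's method refines it to λ ≈ -8.8664. p(-3) = 4 and p(-2) = -15 have opposite signs, so a root lies in (-3, -2); Newton's method refines it to λ ≈ -2.8148. p(0) = -17 and p(1) = 12 have opposite signs, so a root lies in (0, 1); Newton's method refines it to λ ≈ 0.6812. Check (Vieta): the three roots sum to -11, matching tr M = -11.
Thus the eigenvalues (to 4 decimals) are -8.8664 (modulus 8.8664); -2.8148 (modulus 2.8148); 0.6812 (modulus 0.6812). The spectral radius is the largest modulus: r(A) ≈ 8.8664. (Cross-check: r(A) ≤ ||A||_2 ≈ 10.317; equality holds whenever A is normal, though it can also hold for some non-normal A.)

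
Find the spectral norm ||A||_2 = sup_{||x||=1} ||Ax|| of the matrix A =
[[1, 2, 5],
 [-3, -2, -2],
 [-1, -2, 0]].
||A||_2 ≈ 6.5889 (= sqrt(largest eigenvalue of A^T A))

||A||_2 = sigma_max(A) = sqrt(lambda_max(A^T A)). Form the symmetric matrix M = A^T A =
[[11, 10, 11],
 [10, 12, 14],
 [11, 14, 29]].
Its characteristic polynomial (trace, sum of principal 2x2 minors, determinant of M give the coefficients) is
  p(λ) = det(λ I - M) = λ^3 - 52λ^2 + 382λ - 400.
No integer candidate from the rational root theorem (±divisors of 400) is a root, so the roots are irrational. The cubic discriminant is Δ = 85334624 > 0, so there are three distinct real roots. p(1) = -69 and p(2) = 164 have opposite signs, so a root lies in (1, 2); Newton's method refines it to λ ≈ 1.257. p(7) = 69 and p(8) = -160 have opposite signs, so a root lies in (7, 8); Newton's method refines it to λ ≈ 7.33. p(43) = -615 and p(44) = 920 have opposite signs, so a root lies in (43, 44); Newton's method refines it to λ ≈ 43.413. Check (Vieta): the three roots sum to 52, matching tr M = 52.
So the eigenvalues of A^T A are ≈ 1.257, 7.33, 43.413 (all ≥ 0, as they must be for A^T A). The largest is λ_max ≈ 43.413, hence ||A||_2 = sqrt(λ_max) ≈ 6.5889.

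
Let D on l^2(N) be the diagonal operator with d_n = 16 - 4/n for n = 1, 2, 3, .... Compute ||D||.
||D|| = 16

For a diagonal operator on l^2 with entries d_n, ||D|| = sup_n |d_n|. Here d_1 = 12, d_2 = 14, ..., and d_n = 16 - 4/n increases monotonically toward 16. All terms lie in [12, 16), so |d_n| = d_n and the supremum is the limit 16, which is not attained by any individual d_n. Hence ||D|| = 16.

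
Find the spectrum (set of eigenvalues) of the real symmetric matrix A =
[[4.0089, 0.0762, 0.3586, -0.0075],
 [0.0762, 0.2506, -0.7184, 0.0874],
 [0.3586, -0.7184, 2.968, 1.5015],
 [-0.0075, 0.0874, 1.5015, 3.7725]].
sigma(A) ≈ {0, 2, 4, 5}

A is real symmetric, so its spectrum consists of real eigenvalues. Expanding the characteristic polynomial of the displayed matrix gives
  det(λ I - A) = p(λ) = λ^4 + (-11)λ^3 + (38)λ^2 + (-40)λ + (0).
Solving p(λ) = 0 yields eigenvalues ≈ 0, 2, 4, 5. (A is shown rounded to 4 decimals, so these recover the underlying integer eigenvalues to within that precision.)
Verification: the trace of A = 11 equals the sum of eigenvalues 11, and det(A) ≈ -0.0001 matches the eigenvalue product 0.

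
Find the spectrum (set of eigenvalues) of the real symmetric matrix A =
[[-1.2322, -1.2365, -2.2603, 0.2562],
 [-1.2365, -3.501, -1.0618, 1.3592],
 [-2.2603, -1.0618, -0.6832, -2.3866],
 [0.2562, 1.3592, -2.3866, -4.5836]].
sigma(A) ≈ {-6, -5, -1, 2}

A is real symmetric, so its spectrum consists of real eigenvalues. Expanding the characteristic polynomial of the displayed matrix gives
  det(λ I - A) = p(λ) = λ^4 + (10)λ^3 + (17)λ^2 + (-52)λ + (-60).
Solving p(λ) = 0 yields eigenvalues ≈ -6, -5, -1, 2. (A is shown rounded to 4 decimals, so these recover the underlying integer eigenvalues to within that precision.)
Verification: the trace of A = -10 equals the sum of eigenvalues -10, and det(A) ≈ -59.9996 matches the eigenvalue product -60.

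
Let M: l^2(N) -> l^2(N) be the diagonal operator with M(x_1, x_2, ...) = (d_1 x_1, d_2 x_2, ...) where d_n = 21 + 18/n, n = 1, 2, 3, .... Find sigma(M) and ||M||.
sigma(M) = {21 + 18/n : n ≥ 1} ∪ {21}; ||M|| = 39

A bounded diagonal operator on l^2 with diagonal entries d_n has spectrum equal to the closure of {d_n : n ≥ 1}: every d_n is an eigenvalue (with eigenvector e_n), so {d_n} ⊂ sigma(M); the spectrum is closed, so its closure is too; and for lambda not in the closure, (M - lambda I) has bounded inverse (the diagonal entries 1/(d_n - lambda) are bounded). For our sequence d_n = 21 + 18/n, n = 1, 2, 3, ...:
  - {d_n} = {21 + 18/n : n ≥ 1}; the only limit point is 21
  - closure = {21 + 18/n : n ≥ 1} ∪ {21}
For the norm: a diagonal operator has ||M|| = sup_n |d_n|. Here d_n = 21 + 18/n is positive and decreasing, so sup_n |d_n| = d_1 = 21 + 18 = 39. So ||M|| = 39.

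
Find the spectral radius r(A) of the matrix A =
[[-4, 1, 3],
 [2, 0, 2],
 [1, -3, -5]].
r(A) ≈ 6.4713

The eigenvalues of A are the roots of its characteristic polynomial. With M = A (coefficients from the trace, the sum of principal 2x2 minors, and det A):
  p(λ) = det(λ I - M) = λ^3 + 9λ^2 + 21λ + 30.
No integer candidate from the rational root theorem (±divisors of 30) is a root, so the roots are irrational. The cubic discriminant is Δ = -11043 < 0, so there is one real root and a complex-conjugate pair. p(-7) = -19 and p(-6) = 12 have opposite signs, so a root lies in (-7, -6); Newton's method refines it to λ ≈ -6.4713. Dividing out (λ - (-6.4713)) leaves approximately λ^2 + 2.5287λ + 4.6359. For λ^2 + 2.5287λ + 4.6359 the discriminant is -12.149. It is negative, so the remaining roots are the complex-conjugate pair λ ≈ -1.2644 ± 1.7428i. Their product equals the constant term, so |λ|^2 ≈ 4.6359 and |λ| ≈ 2.1531.
Thus the eigenvalues (to 4 decimals) are -6.4713 (modulus 6.4713); -1.2644 ± 1.7428i (modulus 2.1531). The spectral radius is the largest modulus: r(A) ≈ 6.4713. (Cross-check: r(A) ≤ ||A||_2 ≈ 7.3145; equality holds whenever A is normal, though it can also hold for some non-normal A.)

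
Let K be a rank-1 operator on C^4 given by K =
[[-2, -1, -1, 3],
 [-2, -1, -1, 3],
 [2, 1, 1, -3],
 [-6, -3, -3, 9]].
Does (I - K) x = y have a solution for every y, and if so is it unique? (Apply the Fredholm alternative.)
(I - K) is invertible (det(I - K) = -6 ≠ 0), so for every y in C^4 the equation (I - K) x = y has a unique solution.

K has rank 1, so it is an outer product K = u v^T: every row of K is a multiple of one row vector. Reading off the entries, u = (-1, -1, 1, -3) and v = (2, 1, 1, -3) (row i of K equals u_i·v^T). A rank-one matrix u v^T satisfies K u = u (v·u) and kills the (3)-dimensional subspace v^⊥, so its characteristic polynomial is lambda^3 (lambda - v·u) with v·u = tr K = 7. Hence the eigenvalues of I - K are 1 (multiplicity 3) and 1 - (7) = -6, so det(I - K) = -6. (Direct check: I - K =
[[3, 1, 1, -3],
 [2, 2, 1, -3],
 [-2, -1, 0, 3],
 [6, 3, 3, -8]]
has determinant -6.) The finite-dimensional Fredholm alternative says: either (I - K) is invertible, or ker(I - K) ≠ {0} and then range(I - K) = ker((I - K)^*)^⊥, with dim ker(I - K) = dim ker((I - K)^*). Since det(I - K) ≠ 0, 1 is not an eigenvalue of K and ker(I - K) = {0}, so we are in the first case: for every y there is a unique x = (I - K)^(-1) y. Explicitly, by the Sherman–Morrison formula, (I - u v^T)^(-1) = I + u v^T/(1 - v·u), i.e. (I - K)^(-1) = I + K/(-6).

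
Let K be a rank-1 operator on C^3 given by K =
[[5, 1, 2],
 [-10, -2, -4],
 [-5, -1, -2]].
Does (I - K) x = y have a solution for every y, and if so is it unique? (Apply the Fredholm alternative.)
(I - K) is singular (det(I - K) = 0, i.e. 1 ∈ sigma(K)). (I - K) x = y is solvable iff y ⊥ ker((I - K)^*) = span{(5, 1, 2)}, i.e. iff 5y_1 + y_2 + 2y_3 = 0. When solvable, the solutions are x = y + c·(1, -2, -1), c arbitrary (ker(I - K) = span{(1, -2, -1)}, dimension 1).

K has rank 1, so it is an outer product K = u v^T: every row of K is a multiple of one row vector. Reading off the entries, u = (1, -2, -1) and v = (5, 1, 2) (row i of K equals u_i·v^T). A rank-one matrix u v^T satisfies K u = u (v·u) and kills the (2)-dimensional subspace v^⊥, so its characteristic polynomial is lambda^2 (lambda - v·u) with v·u = tr K = 1. Hence the eigenvalues of I - K are 1 (multiplicity 2) and 1 - (1) = 0, so det(I - K) = 0. (Direct check: I - K =
[[-4, -1, -2],
 [10, 3, 4],
 [5, 1, 3]]
has determinant 0.) So 1 is an eigenvalue of K and (I - K) is not invertible. The finite-dimensional Fredholm alternative says: either (I - K) is invertible, or ker(I - K) ≠ {0} and then range(I - K) = ker((I - K)^*)^⊥, with dim ker(I - K) = dim ker((I - K)^*). We are in the second case, so we need both kernels. Kernel of I - K: (I - K) u = u - u (v·u) = u - u = 0, so ker(I - K) = span{u} = span{(1, -2, -1)} (it is exactly 1-dimensional because rank(I - K) = 2). Kernel of the adjoint: K is real, so (I - K)^* = I - K^T = I - v u^T, and (I - v u^T) v = v - v (u·v) = 0; hence ker((I - K)^*) = span{v} = span{(5, 1, 2)}. Therefore (I - K) x = y is solvable iff <y, v> = 0, i.e. iff 5y_1 + y_2 + 2y_3 = 0. When this holds, K y = u (v·y) = 0, so (I - K) y = y and x = y is a particular solution; the full solution set is the line x = y + c·u = y + c·(1, -2, -1), c ∈ C.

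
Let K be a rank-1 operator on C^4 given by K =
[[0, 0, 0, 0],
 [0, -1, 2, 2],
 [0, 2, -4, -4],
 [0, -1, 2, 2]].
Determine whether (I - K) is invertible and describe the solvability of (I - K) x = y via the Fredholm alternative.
(I - K) is invertible (det(I - K) = 4 ≠ 0), so for every y in C^4 the equation (I - K) x = y has a unique solution.

K has rank 1, so it is an outer product K = u v^T: every row of K is a multiple of one row vector. Reading off the entries, u = (0, 1, -2, 1) and v = (0, -1, 2, 2) (row i of K equals u_i·v^T). A rank-one matrix u v^T satisfies K u = u (v·u) and kills the (3)-dimensional subspace v^⊥, so its characteristic polynomial is lambda^3 (lambda - v·u) with v·u = tr K = -3. Hence the eigenvalues of I - K are 1 (multiplicity 3) and 1 - (-3) = 4, so det(I - K) = 4. (Direct check: I - K =
[[1, 0, 0, 0],
 [0, 2, -2, -2],
 [0, -2, 5, 4],
 [0, 1, -2, -1]]
has determinant 4.) The finite-dimensional Fredholm alternative says: either (I - K) is invertible, or ker(I - K) ≠ {0} and then range(I - K) = ker((I - K)^*)^⊥, with dim ker(I - K) = dim ker((I - K)^*). Since det(I - K) ≠ 0, 1 is not an eigenvalue of K and ker(I - K) = {0}, so we are in the first case: for every y there is a unique x = (I - K)^(-1) y. Explicitly, by the Sherman–Morrison formula, (I - u v^T)^(-1) = I + u v^T/(1 - v·u), i.e. (I - K)^(-1) = I + K/(4).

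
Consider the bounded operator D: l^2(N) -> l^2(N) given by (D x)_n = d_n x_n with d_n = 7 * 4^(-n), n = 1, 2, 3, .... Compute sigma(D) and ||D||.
sigma(D) = {7 * 4^(-n) : n ≥ 1} ∪ {0}; ||D|| = 7/4

A bounded diagonal operator on l^2 with diagonal entries d_n has spectrum equal to the closure of {d_n : n ≥ 1}: every d_n is an eigenvalue (with eigenvector e_n), so {d_n} ⊂ sigma(D); the spectrum is closed, so its closure is too; and for lambda not in the closure, (D - lambda I) has bounded inverse (the diagonal entries 1/(d_n - lambda) are bounded). For our sequence d_n = 7 * 4^(-n), n = 1, 2, 3, ...:
  - {d_n} = {7 * 4^(-n) : n ≥ 1}; the only limit point is 0
  - closure = {7 * 4^(-n) : n ≥ 1} ∪ {0}
For the norm: a diagonal operator has ||D|| = sup_n |d_n|. Here d_n = 7 * 4^(-n) is positive and decreasing, so sup_n |d_n| = d_1 = 7/4. So ||D|| = 7/4.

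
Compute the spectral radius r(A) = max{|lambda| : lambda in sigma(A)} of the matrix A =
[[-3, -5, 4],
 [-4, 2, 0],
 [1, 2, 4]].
r(A) ≈ 6.2097

The eigenvalues of A are the roots of its characteristic polynomial. With M = A (coefficients from the trace, the sum of principal 2x2 minors, and det A):
  p(λ) = det(λ I - M) = λ^3 - 3λ^2 - 34λ + 144.
No integer candidate from the rational root theorem (±divisors of 144) is a root, so the roots are irrational. The cubic discriminant is Δ = -112316 < 0, so there is one real root and a complex-conjugate pair. p(-7) = -108 and p(-6) = 24 have opposite signs, so a root lies in (-7, -6); Newton's method refines it to λ ≈ -6.2097. Dividing out (λ - (-6.2097)) leaves approximately λ^2 - 9.2097λ + 23.1895. For λ^2 - 9.2097λ + 23.1895 the discriminant is -7.9394. It is negative, so the remaining roots are the complex-conjugate pair λ ≈ 4.6049 ± 1.4089i. Their product equals the constant term, so |λ|^2 ≈ 23.1895 and |λ| ≈ 4.8155.
Thus the eigenvalues (to 4 decimals) are -6.2097 (modulus 6.2097); 4.6049 ± 1.4089i (modulus 4.8155). The spectral radius is the largest modulus: r(A) ≈ 6.2097. (Cross-check: r(A) ≤ ||A||_2 ≈ 7.1019; equality holds whenever A is normal, though it can also hold for some non-normal A.)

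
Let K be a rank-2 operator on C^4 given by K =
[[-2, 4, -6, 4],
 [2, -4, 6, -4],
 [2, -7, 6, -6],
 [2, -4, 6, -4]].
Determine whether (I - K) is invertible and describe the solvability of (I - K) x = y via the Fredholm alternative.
(I - K) is invertible (det(I - K) = 35 ≠ 0), so for every y in C^4 the equation (I - K) x = y has a unique solution.

K has rank 2 and factors as K = U V^T = u1 v1^T + u2 v2^T with u1 = (2, -2, -3, -2), v1 = (0, 3, 0, 2), u2 = (2, -2, -2, -2), v2 = (-1, -1, -3, 0) (multiplying out reproduces the displayed K). The nonzero eigenvalues of U V^T coincide with those of the 2 x 2 matrix G = V^T U = [[v1·u1, v1·u2], [v2·u1, v2·u2]] = [[-10, -10], [9, 6]], and by the Sylvester determinant identity det(I_4 - U V^T) = det(I_2 - V^T U) = det([[11, 10], [-9, -5]]) = (11)(-5) - (10)(-9) = 35. (Direct check: I - K =
[[3, -4, 6, -4],
 [-2, 5, -6, 4],
 [-2, 7, -5, 6],
 [-2, 4, -6, 5]]
has determinant 35.) The finite-dimensional Fredholm alternative says: either (I - K) is invertible, or ker(I - K) ≠ {0} and then range(I - K) = ker((I - K)^*)^⊥, with dim ker(I - K) = dim ker((I - K)^*). Since det(I - K) ≠ 0, 1 is not an eigenvalue of K and ker(I - K) = {0}, so we are in the first case: for every y there is a unique x = (I - K)^(-1) y. (Explicitly, by the Woodbury identity, (I - U V^T)^(-1) = I + U (I_2 - G)^(-1) V^T.)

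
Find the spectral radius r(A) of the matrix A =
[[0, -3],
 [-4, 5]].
r(A) = (5 + sqrt(73))/2 ≈ 6.772

The eigenvalues of A are the roots of its characteristic polynomial. With M = A (coefficients from the trace and determinant):
  p(λ) = det(λ I - M) = λ^2 - 5λ - 12.
For λ^2 - 5λ - 12 the discriminant is 73. It is nonnegative but not a perfect square, so the roots are real and irrational: λ = (5 ± sqrt(73))/2 ≈ 6.772, -1.772.
Thus the eigenvalues (to 4 decimals) are 6.772 (modulus 6.772); -1.772 (modulus 1.772). The spectral radius is the largest modulus: r(A) = (5 + sqrt(73))/2 ≈ 6.772. (Cross-check: r(A) ≤ ||A||_2 ≈ 6.8507; equality holds whenever A is normal, though it can also hold for some non-normal A.)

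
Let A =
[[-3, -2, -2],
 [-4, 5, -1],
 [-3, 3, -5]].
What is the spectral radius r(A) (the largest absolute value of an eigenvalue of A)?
r(A) ≈ 6.3397

The eigenvalues of A are the roots of its characteristic polynomial. With M = A (coefficients from the trace, the sum of principal 2x2 minors, and det A):
  p(λ) = det(λ I - M) = λ^3 + 3λ^2 - 36λ - 94.
No integer candidate from the rational root theorem (±divisors of 94) is a root, so the roots are irrational. The cubic discriminant is Δ = 152604 > 0, so there are three distinct real roots. p(-7) = -38 and p(-6) = 14 have opposite signs, so a root lies in (-7, -6); Newton's method refines it to λ ≈ -6.3397. p(-3) = 14 and p(-2) = -18 have opposite signs, so a root lies in (-3, -2); Newton's method refines it to λ ≈ -2.5272. p(5) = -74 and p(6) = 14 have opposite signs, so a root lies in (5, 6); Newton's method refines it to λ ≈ 5.867. Check (Vieta): the three roots sum to -3, matching tr M = -3.
Thus the eigenvalues (to 4 decimals) are -6.3397 (modulus 6.3397); -2.5272 (modulus 2.5272); 5.867 (modulus 5.867). The spectral radius is the largest modulus: r(A) ≈ 6.3397. (Cross-check: r(A) ≤ ||A||_2 ≈ 8.7726; equality holds whenever A is normal, though it can also hold for some non-normal A.)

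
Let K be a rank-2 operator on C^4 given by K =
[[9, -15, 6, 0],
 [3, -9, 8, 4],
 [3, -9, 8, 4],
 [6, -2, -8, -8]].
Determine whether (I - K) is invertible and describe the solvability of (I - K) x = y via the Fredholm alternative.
(I - K) is invertible (det(I - K) = -5 ≠ 0), so for every y in C^4 the equation (I - K) x = y has a unique solution.

K has rank 2 and factors as K = U V^T = u1 v1^T + u2 v2^T with u1 = (3, 1, 1, 2), v1 = (3, -3, -1, -2), u2 = (-3, -3, -3, 2), v2 = (0, 2, -3, -2) (multiplying out reproduces the displayed K). The nonzero eigenvalues of U V^T coincide with those of the 2 x 2 matrix G = V^T U = [[v1·u1, v1·u2], [v2·u1, v2·u2]] = [[1, -1], [-5, -1]], and by the Sylvester determinant identity det(I_4 - U V^T) = det(I_2 - V^T U) = det([[0, 1], [5, 2]]) = (0)(2) - (1)(5) = -5. (Direct check: I - K =
[[-8, 15, -6, 0],
 [-3, 10, -8, -4],
 [-3, 9, -7, -4],
 [-6, 2, 8, 9]]
has determinant -5.) The finite-dimensional Fredholm alternative says: either (I - K) is invertible, or ker(I - K) ≠ {0} and then range(I - K) = ker((I - K)^*)^⊥, with dim ker(I - K) = dim ker((I - K)^*). Since det(I - K) ≠ 0, 1 is not an eigenvalue of K and ker(I - K) = {0}, so we are in the first case: for every y there is a unique x = (I - K)^(-1) y. (Explicitly, by the Woodbury identity, (I - U V^T)^(-1) = I + U (I_2 - G)^(-1) V^T.)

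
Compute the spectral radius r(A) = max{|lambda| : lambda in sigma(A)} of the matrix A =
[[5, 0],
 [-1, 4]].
r(A) = 5

The eigenvalues of A are the roots of its characteristic polynomial. With M = A (coefficients from the trace and determinant):
  p(λ) = det(λ I - M) = λ^2 - 9λ + 20.
For λ^2 - 9λ + 20 the discriminant is 1. It is a perfect square (1^2), so the roots are rational: λ = (9 ± 1)/2 = 5, 4.
Thus the eigenvalues (to 4 decimals) are 5 (modulus 5); 4 (modulus 4). The spectral radius is the largest modulus: r(A) = 5. (Cross-check: r(A) ≤ ||A||_2 ≈ 5.2348; equality holds whenever A is normal, though it can also hold for some non-normal A.)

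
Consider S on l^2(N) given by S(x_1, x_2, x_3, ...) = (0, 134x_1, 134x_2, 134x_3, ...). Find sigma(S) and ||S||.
sigma(S) = closed disk {z in C : |z| ≤ 134}; ||S|| = 134

Note S = 134·U where U is the unit right shift (U x)_k = x_{k-1} (with x_0 := 0); so ||S|| = 134||U|| and sigma(S) = 134·sigma(U). ||S x||^2 = sum_{k≥1} |134x_k|^2 = 17956||x||^2, so ||S|| = 134 and sigma(S) ⊂ {|z| ≤ 134}. For any |lambda| < 134, the equation (S - lambda I) x = 0 forces x_1 = 0, then 134x_k = lambda x_{k+1} ⇒ x = 0, so S has no eigenvalues. But (S - lambda I) is not surjective for |lambda| < 134: solving (S - lambda I) x = e_1 would require x_n proportional to (lambda/134)^(-n), which is not in l^2. So every |lambda| < 134 lies in the residual spectrum. The boundary |lambda| = 134 is in the approximate point spectrum (the spectrum is closed). Hence sigma(S) is the closed disk of radius 134.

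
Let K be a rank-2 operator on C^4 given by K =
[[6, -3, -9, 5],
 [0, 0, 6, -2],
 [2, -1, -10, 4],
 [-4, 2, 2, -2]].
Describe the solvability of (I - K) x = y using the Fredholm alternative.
(I - K) is invertible (det(I - K) = -5 ≠ 0), so for every y in C^4 the equation (I - K) x = y has a unique solution.

K has rank 2 and factors as K = U V^T = u1 v1^T + u2 v2^T with u1 = (2, -2, 3, 0), v1 = (0, 0, -3, 1), u2 = (-3, 0, -1, 2), v2 = (-2, 1, 1, -1) (multiplying out reproduces the displayed K). The nonzero eigenvalues of U V^T coincide with those of the 2 x 2 matrix G = V^T U = [[v1·u1, v1·u2], [v2·u1, v2·u2]] = [[-9, 5], [-3, 3]], and by the Sylvester determinant identity det(I_4 - U V^T) = det(I_2 - V^T U) = det([[10, -5], [3, -2]]) = (10)(-2) - (-5)(3) = -5. (Direct check: I - K =
[[-5, 3, 9, -5],
 [0, 1, -6, 2],
 [-2, 1, 11, -4],
 [4, -2, -2, 3]]
has determinant -5.) The finite-dimensional Fredholm alternative says: either (I - K) is invertible, or ker(I - K) ≠ {0} and then range(I - K) = ker((I - K)^*)^⊥, with dim ker(I - K) = dim ker((I - K)^*). Since det(I - K) ≠ 0, 1 is not an eigenvalue of K and ker(I - K) = {0}, so we are in the first case: for every y there is a unique x = (I - K)^(-1) y. (Explicitly, by the Woodbury identity, (I - U V^T)^(-1) = I + U (I_2 - G)^(-1) V^T.)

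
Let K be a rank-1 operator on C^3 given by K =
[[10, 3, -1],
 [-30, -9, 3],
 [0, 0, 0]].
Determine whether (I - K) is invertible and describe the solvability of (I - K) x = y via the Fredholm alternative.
(I - K) is singular (det(I - K) = 0, i.e. 1 ∈ sigma(K)). (I - K) x = y is solvable iff y ⊥ ker((I - K)^*) = span{(10, 3, -1)}, i.e. iff 10y_1 + 3y_2 - y_3 = 0. When solvable, the solutions are x = y + c·(1, -3, 0), c arbitrary (ker(I - K) = span{(1, -3, 0)}, dimension 1).

K has rank 1, so it is an outer product K = u v^T: every row of K is a multiple of one row vector. Reading off the entries, u = (1, -3, 0) and v = (10, 3, -1) (row i of K equals u_i·v^T). A rank-one matrix u v^T satisfies K u = u (v·u) and kills the (2)-dimensional subspace v^⊥, so its characteristic polynomial is lambda^2 (lambda - v·u) with v·u = tr K = 1. Hence the eigenvalues of I - K are 1 (multiplicity 2) and 1 - (1) = 0, so det(I - K) = 0. (Direct check: I - K =
[[-9, -3, 1],
 [30, 10, -3],
 [0, 0, 1]]
has determinant 0.) So 1 is an eigenvalue of K and (I - K) is not invertible. The finite-dimensional Fredholm alternative says: either (I - K) is invertible, or ker(I - K) ≠ {0} and then range(I - K) = ker((I - K)^*)^⊥, with dim ker(I - K) = dim ker((I - K)^*). We are in the second case, so we need both kernels. Kernel of I - K: (I - K) u = u - u (v·u) = u - u = 0, so ker(I - K) = span{u} = span{(1, -3, 0)} (it is exactly 1-dimensional because rank(I - K) = 2). Kernel of the adjoint: K is real, so (I - K)^* = I - K^T = I - v u^T, and (I - v u^T) v = v - v (u·v) = 0; hence ker((I - K)^*) = span{v} = span{(10, 3, -1)}. Therefore (I - K) x = y is solvable iff <y, v> = 0, i.e. iff 10y_1 + 3y_2 - y_3 = 0. When this holds, K y = u (v·y) = 0, so (I - K) y = y and x = y is a particular solution; the full solution set is the line x = y + c·u = y + c·(1, -3, 0), c ∈ C.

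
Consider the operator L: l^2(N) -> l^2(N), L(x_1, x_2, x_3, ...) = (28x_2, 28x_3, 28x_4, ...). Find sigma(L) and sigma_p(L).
sigma(L) = closed disk {z in C : |z| ≤ 28}; sigma_p(L) = open disk {z in C : |z| < 28}

Note L = 28·V where V is the unit left shift (V x)_k = x_{k+1}; so sigma(L) = 28·sigma(V) and ||L|| = 28||V||. ||L x||^2 = 784sum_{k≥2} |x_k|^2 ≤ 784||x||^2, with equality on {x : x_1 = 0}, so ||L|| = 28. For any lambda with |lambda| < 28, set r = lambda/28 (|r| < 1); the vector x = (1, r, r^2, ...) is in l^2 and satisfies L x = 28(r, r^2, ...) = lambda x, so lambda is an eigenvalue. On the boundary |lambda| = 28 the geometric series diverges, so no l^2 eigenvector exists, but these lambda lie in the approximate point spectrum. Hence sigma(L) is the closed disk of radius 28 and sigma_p(L) is the open disk.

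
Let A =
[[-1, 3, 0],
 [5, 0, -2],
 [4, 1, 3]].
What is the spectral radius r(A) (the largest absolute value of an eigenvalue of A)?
r(A) ≈ 4.6737

The eigenvalues of A are the roots of its characteristic polynomial. With M = A (coefficients from the trace, the sum of principal 2x2 minors, and det A):
  p(λ) = det(λ I - M) = λ^3 - 2λ^2 - 16λ + 71.
No integer candidate from the rational root theorem (±divisors of 71) is a root, so the roots are irrational. The cubic discriminant is Δ = -75531 < 0, so there is one real root and a complex-conjugate pair. p(-5) = -24 and p(-4) = 39 have opposite signs, so a root lies in (-5, -4); Newton's method refines it to λ ≈ -4.6737. Dividing out (λ - (-4.6737)) leaves approximately λ^2 - 6.6737λ + 15.1913. For λ^2 - 6.6737λ + 15.1913 the discriminant is -16.2264. It is negative, so the remaining roots are the complex-conjugate pair λ ≈ 3.3369 ± 2.0141i. Their product equals the constant term, so |λ|^2 ≈ 15.1913 and |λ| ≈ 3.8976.
Thus the eigenvalues (to 4 decimals) are -4.6737 (modulus 4.6737); 3.3369 ± 2.0141i (modulus 3.8976). The spectral radius is the largest modulus: r(A) ≈ 4.6737. (Cross-check: r(A) ≤ ||A||_2 ≈ 6.4948; equality holds whenever A is normal, though it can also hold for some non-normal A.)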